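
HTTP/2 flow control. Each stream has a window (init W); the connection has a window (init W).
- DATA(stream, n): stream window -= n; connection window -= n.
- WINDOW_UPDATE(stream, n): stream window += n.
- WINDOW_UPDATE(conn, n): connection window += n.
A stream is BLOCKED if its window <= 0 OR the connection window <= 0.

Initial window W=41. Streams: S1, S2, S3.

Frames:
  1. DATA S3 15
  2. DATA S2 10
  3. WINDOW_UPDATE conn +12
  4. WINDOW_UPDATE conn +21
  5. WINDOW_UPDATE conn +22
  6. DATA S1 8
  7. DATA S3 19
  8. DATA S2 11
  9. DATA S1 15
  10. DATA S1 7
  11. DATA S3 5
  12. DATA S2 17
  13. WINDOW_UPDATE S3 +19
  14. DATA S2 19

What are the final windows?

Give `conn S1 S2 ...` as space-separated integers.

Answer: -30 11 -16 21

Derivation:
Op 1: conn=26 S1=41 S2=41 S3=26 blocked=[]
Op 2: conn=16 S1=41 S2=31 S3=26 blocked=[]
Op 3: conn=28 S1=41 S2=31 S3=26 blocked=[]
Op 4: conn=49 S1=41 S2=31 S3=26 blocked=[]
Op 5: conn=71 S1=41 S2=31 S3=26 blocked=[]
Op 6: conn=63 S1=33 S2=31 S3=26 blocked=[]
Op 7: conn=44 S1=33 S2=31 S3=7 blocked=[]
Op 8: conn=33 S1=33 S2=20 S3=7 blocked=[]
Op 9: conn=18 S1=18 S2=20 S3=7 blocked=[]
Op 10: conn=11 S1=11 S2=20 S3=7 blocked=[]
Op 11: conn=6 S1=11 S2=20 S3=2 blocked=[]
Op 12: conn=-11 S1=11 S2=3 S3=2 blocked=[1, 2, 3]
Op 13: conn=-11 S1=11 S2=3 S3=21 blocked=[1, 2, 3]
Op 14: conn=-30 S1=11 S2=-16 S3=21 blocked=[1, 2, 3]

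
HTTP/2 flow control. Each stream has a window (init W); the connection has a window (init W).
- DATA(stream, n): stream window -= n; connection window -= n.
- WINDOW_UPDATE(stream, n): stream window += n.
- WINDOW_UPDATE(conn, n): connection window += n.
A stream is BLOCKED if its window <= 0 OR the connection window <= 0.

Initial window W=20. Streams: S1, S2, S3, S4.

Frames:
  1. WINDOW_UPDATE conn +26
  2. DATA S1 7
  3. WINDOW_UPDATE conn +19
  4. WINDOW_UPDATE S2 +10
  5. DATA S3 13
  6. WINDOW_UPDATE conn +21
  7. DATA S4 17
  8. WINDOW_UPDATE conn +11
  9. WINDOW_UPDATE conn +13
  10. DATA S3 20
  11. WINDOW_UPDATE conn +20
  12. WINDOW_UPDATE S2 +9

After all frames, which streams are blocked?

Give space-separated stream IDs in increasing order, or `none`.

Answer: S3

Derivation:
Op 1: conn=46 S1=20 S2=20 S3=20 S4=20 blocked=[]
Op 2: conn=39 S1=13 S2=20 S3=20 S4=20 blocked=[]
Op 3: conn=58 S1=13 S2=20 S3=20 S4=20 blocked=[]
Op 4: conn=58 S1=13 S2=30 S3=20 S4=20 blocked=[]
Op 5: conn=45 S1=13 S2=30 S3=7 S4=20 blocked=[]
Op 6: conn=66 S1=13 S2=30 S3=7 S4=20 blocked=[]
Op 7: conn=49 S1=13 S2=30 S3=7 S4=3 blocked=[]
Op 8: conn=60 S1=13 S2=30 S3=7 S4=3 blocked=[]
Op 9: conn=73 S1=13 S2=30 S3=7 S4=3 blocked=[]
Op 10: conn=53 S1=13 S2=30 S3=-13 S4=3 blocked=[3]
Op 11: conn=73 S1=13 S2=30 S3=-13 S4=3 blocked=[3]
Op 12: conn=73 S1=13 S2=39 S3=-13 S4=3 blocked=[3]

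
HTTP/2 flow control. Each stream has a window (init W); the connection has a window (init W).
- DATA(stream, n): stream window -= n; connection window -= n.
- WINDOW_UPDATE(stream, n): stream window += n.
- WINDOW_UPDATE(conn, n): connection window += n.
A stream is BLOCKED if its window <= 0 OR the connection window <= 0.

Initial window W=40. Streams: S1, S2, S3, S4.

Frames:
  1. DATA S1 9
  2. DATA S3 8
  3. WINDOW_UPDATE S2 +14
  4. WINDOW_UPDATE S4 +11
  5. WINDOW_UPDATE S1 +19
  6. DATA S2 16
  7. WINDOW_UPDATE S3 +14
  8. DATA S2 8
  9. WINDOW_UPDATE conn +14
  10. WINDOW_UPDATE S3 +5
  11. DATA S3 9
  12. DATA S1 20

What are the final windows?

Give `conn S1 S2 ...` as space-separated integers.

Answer: -16 30 30 42 51

Derivation:
Op 1: conn=31 S1=31 S2=40 S3=40 S4=40 blocked=[]
Op 2: conn=23 S1=31 S2=40 S3=32 S4=40 blocked=[]
Op 3: conn=23 S1=31 S2=54 S3=32 S4=40 blocked=[]
Op 4: conn=23 S1=31 S2=54 S3=32 S4=51 blocked=[]
Op 5: conn=23 S1=50 S2=54 S3=32 S4=51 blocked=[]
Op 6: conn=7 S1=50 S2=38 S3=32 S4=51 blocked=[]
Op 7: conn=7 S1=50 S2=38 S3=46 S4=51 blocked=[]
Op 8: conn=-1 S1=50 S2=30 S3=46 S4=51 blocked=[1, 2, 3, 4]
Op 9: conn=13 S1=50 S2=30 S3=46 S4=51 blocked=[]
Op 10: conn=13 S1=50 S2=30 S3=51 S4=51 blocked=[]
Op 11: conn=4 S1=50 S2=30 S3=42 S4=51 blocked=[]
Op 12: conn=-16 S1=30 S2=30 S3=42 S4=51 blocked=[1, 2, 3, 4]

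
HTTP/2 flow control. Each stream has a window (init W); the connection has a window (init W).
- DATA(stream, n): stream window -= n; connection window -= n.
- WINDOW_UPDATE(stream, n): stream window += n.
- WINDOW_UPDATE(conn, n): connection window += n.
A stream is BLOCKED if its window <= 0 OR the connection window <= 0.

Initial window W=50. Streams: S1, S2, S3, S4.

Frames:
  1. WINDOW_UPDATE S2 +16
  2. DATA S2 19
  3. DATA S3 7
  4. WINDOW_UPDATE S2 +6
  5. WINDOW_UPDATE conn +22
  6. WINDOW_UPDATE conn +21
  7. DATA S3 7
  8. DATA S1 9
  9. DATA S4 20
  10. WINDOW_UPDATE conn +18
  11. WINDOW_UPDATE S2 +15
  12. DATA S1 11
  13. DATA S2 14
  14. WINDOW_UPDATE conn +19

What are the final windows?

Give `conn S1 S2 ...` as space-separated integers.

Answer: 43 30 54 36 30

Derivation:
Op 1: conn=50 S1=50 S2=66 S3=50 S4=50 blocked=[]
Op 2: conn=31 S1=50 S2=47 S3=50 S4=50 blocked=[]
Op 3: conn=24 S1=50 S2=47 S3=43 S4=50 blocked=[]
Op 4: conn=24 S1=50 S2=53 S3=43 S4=50 blocked=[]
Op 5: conn=46 S1=50 S2=53 S3=43 S4=50 blocked=[]
Op 6: conn=67 S1=50 S2=53 S3=43 S4=50 blocked=[]
Op 7: conn=60 S1=50 S2=53 S3=36 S4=50 blocked=[]
Op 8: conn=51 S1=41 S2=53 S3=36 S4=50 blocked=[]
Op 9: conn=31 S1=41 S2=53 S3=36 S4=30 blocked=[]
Op 10: conn=49 S1=41 S2=53 S3=36 S4=30 blocked=[]
Op 11: conn=49 S1=41 S2=68 S3=36 S4=30 blocked=[]
Op 12: conn=38 S1=30 S2=68 S3=36 S4=30 blocked=[]
Op 13: conn=24 S1=30 S2=54 S3=36 S4=30 blocked=[]
Op 14: conn=43 S1=30 S2=54 S3=36 S4=30 blocked=[]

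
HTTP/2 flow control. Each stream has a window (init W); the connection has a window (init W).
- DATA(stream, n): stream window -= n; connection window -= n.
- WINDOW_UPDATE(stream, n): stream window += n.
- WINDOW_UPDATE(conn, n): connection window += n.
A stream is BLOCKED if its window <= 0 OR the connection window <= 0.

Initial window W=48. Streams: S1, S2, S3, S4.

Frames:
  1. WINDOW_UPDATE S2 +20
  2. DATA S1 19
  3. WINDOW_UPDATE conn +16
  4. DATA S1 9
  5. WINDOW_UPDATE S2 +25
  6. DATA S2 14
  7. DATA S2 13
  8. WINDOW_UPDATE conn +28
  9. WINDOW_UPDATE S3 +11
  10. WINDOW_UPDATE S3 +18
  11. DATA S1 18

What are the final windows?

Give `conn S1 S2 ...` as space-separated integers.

Op 1: conn=48 S1=48 S2=68 S3=48 S4=48 blocked=[]
Op 2: conn=29 S1=29 S2=68 S3=48 S4=48 blocked=[]
Op 3: conn=45 S1=29 S2=68 S3=48 S4=48 blocked=[]
Op 4: conn=36 S1=20 S2=68 S3=48 S4=48 blocked=[]
Op 5: conn=36 S1=20 S2=93 S3=48 S4=48 blocked=[]
Op 6: conn=22 S1=20 S2=79 S3=48 S4=48 blocked=[]
Op 7: conn=9 S1=20 S2=66 S3=48 S4=48 blocked=[]
Op 8: conn=37 S1=20 S2=66 S3=48 S4=48 blocked=[]
Op 9: conn=37 S1=20 S2=66 S3=59 S4=48 blocked=[]
Op 10: conn=37 S1=20 S2=66 S3=77 S4=48 blocked=[]
Op 11: conn=19 S1=2 S2=66 S3=77 S4=48 blocked=[]

Answer: 19 2 66 77 48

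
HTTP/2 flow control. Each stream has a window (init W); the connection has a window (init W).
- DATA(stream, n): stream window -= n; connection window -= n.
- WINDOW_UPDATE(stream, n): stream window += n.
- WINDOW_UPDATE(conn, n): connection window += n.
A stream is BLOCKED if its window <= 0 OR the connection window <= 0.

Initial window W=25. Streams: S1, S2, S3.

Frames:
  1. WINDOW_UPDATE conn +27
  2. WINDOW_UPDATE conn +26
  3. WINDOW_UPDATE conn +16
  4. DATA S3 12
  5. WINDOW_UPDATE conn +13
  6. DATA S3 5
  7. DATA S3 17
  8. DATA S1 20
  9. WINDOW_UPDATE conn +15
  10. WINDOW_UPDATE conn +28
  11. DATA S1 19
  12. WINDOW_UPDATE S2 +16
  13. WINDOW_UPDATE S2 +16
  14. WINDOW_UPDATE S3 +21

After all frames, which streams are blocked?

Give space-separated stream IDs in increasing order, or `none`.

Op 1: conn=52 S1=25 S2=25 S3=25 blocked=[]
Op 2: conn=78 S1=25 S2=25 S3=25 blocked=[]
Op 3: conn=94 S1=25 S2=25 S3=25 blocked=[]
Op 4: conn=82 S1=25 S2=25 S3=13 blocked=[]
Op 5: conn=95 S1=25 S2=25 S3=13 blocked=[]
Op 6: conn=90 S1=25 S2=25 S3=8 blocked=[]
Op 7: conn=73 S1=25 S2=25 S3=-9 blocked=[3]
Op 8: conn=53 S1=5 S2=25 S3=-9 blocked=[3]
Op 9: conn=68 S1=5 S2=25 S3=-9 blocked=[3]
Op 10: conn=96 S1=5 S2=25 S3=-9 blocked=[3]
Op 11: conn=77 S1=-14 S2=25 S3=-9 blocked=[1, 3]
Op 12: conn=77 S1=-14 S2=41 S3=-9 blocked=[1, 3]
Op 13: conn=77 S1=-14 S2=57 S3=-9 blocked=[1, 3]
Op 14: conn=77 S1=-14 S2=57 S3=12 blocked=[1]

Answer: S1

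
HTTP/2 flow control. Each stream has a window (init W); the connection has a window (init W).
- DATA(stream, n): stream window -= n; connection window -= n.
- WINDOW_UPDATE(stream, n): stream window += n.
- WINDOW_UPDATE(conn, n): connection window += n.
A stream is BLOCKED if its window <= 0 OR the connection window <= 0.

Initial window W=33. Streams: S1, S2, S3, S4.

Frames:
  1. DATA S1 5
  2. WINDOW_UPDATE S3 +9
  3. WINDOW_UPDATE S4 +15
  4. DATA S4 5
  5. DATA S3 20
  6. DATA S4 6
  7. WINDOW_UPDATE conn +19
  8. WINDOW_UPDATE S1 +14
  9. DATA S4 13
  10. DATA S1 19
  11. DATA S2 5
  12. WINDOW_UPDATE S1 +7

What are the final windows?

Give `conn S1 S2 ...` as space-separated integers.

Op 1: conn=28 S1=28 S2=33 S3=33 S4=33 blocked=[]
Op 2: conn=28 S1=28 S2=33 S3=42 S4=33 blocked=[]
Op 3: conn=28 S1=28 S2=33 S3=42 S4=48 blocked=[]
Op 4: conn=23 S1=28 S2=33 S3=42 S4=43 blocked=[]
Op 5: conn=3 S1=28 S2=33 S3=22 S4=43 blocked=[]
Op 6: conn=-3 S1=28 S2=33 S3=22 S4=37 blocked=[1, 2, 3, 4]
Op 7: conn=16 S1=28 S2=33 S3=22 S4=37 blocked=[]
Op 8: conn=16 S1=42 S2=33 S3=22 S4=37 blocked=[]
Op 9: conn=3 S1=42 S2=33 S3=22 S4=24 blocked=[]
Op 10: conn=-16 S1=23 S2=33 S3=22 S4=24 blocked=[1, 2, 3, 4]
Op 11: conn=-21 S1=23 S2=28 S3=22 S4=24 blocked=[1, 2, 3, 4]
Op 12: conn=-21 S1=30 S2=28 S3=22 S4=24 blocked=[1, 2, 3, 4]

Answer: -21 30 28 22 24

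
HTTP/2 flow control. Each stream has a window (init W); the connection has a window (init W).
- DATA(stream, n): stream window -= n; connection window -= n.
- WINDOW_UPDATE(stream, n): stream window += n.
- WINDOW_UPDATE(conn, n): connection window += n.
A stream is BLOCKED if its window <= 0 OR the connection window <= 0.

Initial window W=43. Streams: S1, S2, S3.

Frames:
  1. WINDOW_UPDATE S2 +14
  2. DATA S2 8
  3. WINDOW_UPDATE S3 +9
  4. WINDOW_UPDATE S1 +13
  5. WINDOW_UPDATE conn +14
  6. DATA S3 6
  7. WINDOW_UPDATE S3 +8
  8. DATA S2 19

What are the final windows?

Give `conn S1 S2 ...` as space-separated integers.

Op 1: conn=43 S1=43 S2=57 S3=43 blocked=[]
Op 2: conn=35 S1=43 S2=49 S3=43 blocked=[]
Op 3: conn=35 S1=43 S2=49 S3=52 blocked=[]
Op 4: conn=35 S1=56 S2=49 S3=52 blocked=[]
Op 5: conn=49 S1=56 S2=49 S3=52 blocked=[]
Op 6: conn=43 S1=56 S2=49 S3=46 blocked=[]
Op 7: conn=43 S1=56 S2=49 S3=54 blocked=[]
Op 8: conn=24 S1=56 S2=30 S3=54 blocked=[]

Answer: 24 56 30 54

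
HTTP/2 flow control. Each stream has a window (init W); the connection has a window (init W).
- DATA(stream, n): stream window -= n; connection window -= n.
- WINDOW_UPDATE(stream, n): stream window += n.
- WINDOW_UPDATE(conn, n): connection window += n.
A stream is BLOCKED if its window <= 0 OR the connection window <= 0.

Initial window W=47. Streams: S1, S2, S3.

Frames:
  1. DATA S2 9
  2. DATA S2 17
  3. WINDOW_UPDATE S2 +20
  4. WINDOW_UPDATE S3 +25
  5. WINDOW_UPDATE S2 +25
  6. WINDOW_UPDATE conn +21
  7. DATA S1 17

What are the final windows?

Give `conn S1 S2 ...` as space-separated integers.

Op 1: conn=38 S1=47 S2=38 S3=47 blocked=[]
Op 2: conn=21 S1=47 S2=21 S3=47 blocked=[]
Op 3: conn=21 S1=47 S2=41 S3=47 blocked=[]
Op 4: conn=21 S1=47 S2=41 S3=72 blocked=[]
Op 5: conn=21 S1=47 S2=66 S3=72 blocked=[]
Op 6: conn=42 S1=47 S2=66 S3=72 blocked=[]
Op 7: conn=25 S1=30 S2=66 S3=72 blocked=[]

Answer: 25 30 66 72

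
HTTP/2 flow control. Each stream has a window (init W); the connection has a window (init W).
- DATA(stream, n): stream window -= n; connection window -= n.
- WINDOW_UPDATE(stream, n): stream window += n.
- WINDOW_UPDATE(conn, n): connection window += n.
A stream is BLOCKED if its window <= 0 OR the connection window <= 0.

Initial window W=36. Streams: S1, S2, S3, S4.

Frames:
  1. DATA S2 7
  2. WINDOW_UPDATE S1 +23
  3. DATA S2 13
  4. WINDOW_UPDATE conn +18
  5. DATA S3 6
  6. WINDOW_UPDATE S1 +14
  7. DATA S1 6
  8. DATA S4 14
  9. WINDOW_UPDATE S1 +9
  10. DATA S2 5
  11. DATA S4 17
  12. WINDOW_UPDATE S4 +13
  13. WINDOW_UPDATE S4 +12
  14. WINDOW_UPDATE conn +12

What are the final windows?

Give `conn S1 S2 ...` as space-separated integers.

Op 1: conn=29 S1=36 S2=29 S3=36 S4=36 blocked=[]
Op 2: conn=29 S1=59 S2=29 S3=36 S4=36 blocked=[]
Op 3: conn=16 S1=59 S2=16 S3=36 S4=36 blocked=[]
Op 4: conn=34 S1=59 S2=16 S3=36 S4=36 blocked=[]
Op 5: conn=28 S1=59 S2=16 S3=30 S4=36 blocked=[]
Op 6: conn=28 S1=73 S2=16 S3=30 S4=36 blocked=[]
Op 7: conn=22 S1=67 S2=16 S3=30 S4=36 blocked=[]
Op 8: conn=8 S1=67 S2=16 S3=30 S4=22 blocked=[]
Op 9: conn=8 S1=76 S2=16 S3=30 S4=22 blocked=[]
Op 10: conn=3 S1=76 S2=11 S3=30 S4=22 blocked=[]
Op 11: conn=-14 S1=76 S2=11 S3=30 S4=5 blocked=[1, 2, 3, 4]
Op 12: conn=-14 S1=76 S2=11 S3=30 S4=18 blocked=[1, 2, 3, 4]
Op 13: conn=-14 S1=76 S2=11 S3=30 S4=30 blocked=[1, 2, 3, 4]
Op 14: conn=-2 S1=76 S2=11 S3=30 S4=30 blocked=[1, 2, 3, 4]

Answer: -2 76 11 30 30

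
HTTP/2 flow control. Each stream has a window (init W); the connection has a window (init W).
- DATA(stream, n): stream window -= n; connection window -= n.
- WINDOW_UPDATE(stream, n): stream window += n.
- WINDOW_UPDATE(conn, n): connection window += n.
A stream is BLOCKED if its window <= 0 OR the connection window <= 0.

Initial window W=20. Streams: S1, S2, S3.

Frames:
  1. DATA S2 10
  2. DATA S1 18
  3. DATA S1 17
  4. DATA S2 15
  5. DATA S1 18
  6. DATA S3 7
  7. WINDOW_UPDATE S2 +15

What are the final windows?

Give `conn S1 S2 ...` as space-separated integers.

Op 1: conn=10 S1=20 S2=10 S3=20 blocked=[]
Op 2: conn=-8 S1=2 S2=10 S3=20 blocked=[1, 2, 3]
Op 3: conn=-25 S1=-15 S2=10 S3=20 blocked=[1, 2, 3]
Op 4: conn=-40 S1=-15 S2=-5 S3=20 blocked=[1, 2, 3]
Op 5: conn=-58 S1=-33 S2=-5 S3=20 blocked=[1, 2, 3]
Op 6: conn=-65 S1=-33 S2=-5 S3=13 blocked=[1, 2, 3]
Op 7: conn=-65 S1=-33 S2=10 S3=13 blocked=[1, 2, 3]

Answer: -65 -33 10 13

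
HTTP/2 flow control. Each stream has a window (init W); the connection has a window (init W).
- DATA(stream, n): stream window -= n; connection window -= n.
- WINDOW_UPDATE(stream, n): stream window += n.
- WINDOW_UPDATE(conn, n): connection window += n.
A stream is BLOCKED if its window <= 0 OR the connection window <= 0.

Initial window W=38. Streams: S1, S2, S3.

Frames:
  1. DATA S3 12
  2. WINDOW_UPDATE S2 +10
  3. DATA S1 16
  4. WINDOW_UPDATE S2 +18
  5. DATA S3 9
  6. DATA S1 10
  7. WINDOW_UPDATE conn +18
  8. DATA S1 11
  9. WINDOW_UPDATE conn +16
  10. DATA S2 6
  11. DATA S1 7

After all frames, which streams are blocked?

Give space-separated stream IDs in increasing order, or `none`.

Op 1: conn=26 S1=38 S2=38 S3=26 blocked=[]
Op 2: conn=26 S1=38 S2=48 S3=26 blocked=[]
Op 3: conn=10 S1=22 S2=48 S3=26 blocked=[]
Op 4: conn=10 S1=22 S2=66 S3=26 blocked=[]
Op 5: conn=1 S1=22 S2=66 S3=17 blocked=[]
Op 6: conn=-9 S1=12 S2=66 S3=17 blocked=[1, 2, 3]
Op 7: conn=9 S1=12 S2=66 S3=17 blocked=[]
Op 8: conn=-2 S1=1 S2=66 S3=17 blocked=[1, 2, 3]
Op 9: conn=14 S1=1 S2=66 S3=17 blocked=[]
Op 10: conn=8 S1=1 S2=60 S3=17 blocked=[]
Op 11: conn=1 S1=-6 S2=60 S3=17 blocked=[1]

Answer: S1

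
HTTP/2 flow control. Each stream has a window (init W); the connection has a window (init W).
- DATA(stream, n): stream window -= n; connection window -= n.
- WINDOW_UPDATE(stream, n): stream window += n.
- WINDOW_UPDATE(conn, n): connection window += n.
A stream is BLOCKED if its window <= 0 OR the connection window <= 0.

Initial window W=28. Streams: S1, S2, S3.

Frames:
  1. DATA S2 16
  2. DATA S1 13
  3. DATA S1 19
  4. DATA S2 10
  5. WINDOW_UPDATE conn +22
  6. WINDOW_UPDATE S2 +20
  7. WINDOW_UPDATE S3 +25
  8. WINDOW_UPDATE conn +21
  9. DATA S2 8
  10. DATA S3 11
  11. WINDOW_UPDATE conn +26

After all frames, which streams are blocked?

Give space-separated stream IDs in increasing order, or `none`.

Op 1: conn=12 S1=28 S2=12 S3=28 blocked=[]
Op 2: conn=-1 S1=15 S2=12 S3=28 blocked=[1, 2, 3]
Op 3: conn=-20 S1=-4 S2=12 S3=28 blocked=[1, 2, 3]
Op 4: conn=-30 S1=-4 S2=2 S3=28 blocked=[1, 2, 3]
Op 5: conn=-8 S1=-4 S2=2 S3=28 blocked=[1, 2, 3]
Op 6: conn=-8 S1=-4 S2=22 S3=28 blocked=[1, 2, 3]
Op 7: conn=-8 S1=-4 S2=22 S3=53 blocked=[1, 2, 3]
Op 8: conn=13 S1=-4 S2=22 S3=53 blocked=[1]
Op 9: conn=5 S1=-4 S2=14 S3=53 blocked=[1]
Op 10: conn=-6 S1=-4 S2=14 S3=42 blocked=[1, 2, 3]
Op 11: conn=20 S1=-4 S2=14 S3=42 blocked=[1]

Answer: S1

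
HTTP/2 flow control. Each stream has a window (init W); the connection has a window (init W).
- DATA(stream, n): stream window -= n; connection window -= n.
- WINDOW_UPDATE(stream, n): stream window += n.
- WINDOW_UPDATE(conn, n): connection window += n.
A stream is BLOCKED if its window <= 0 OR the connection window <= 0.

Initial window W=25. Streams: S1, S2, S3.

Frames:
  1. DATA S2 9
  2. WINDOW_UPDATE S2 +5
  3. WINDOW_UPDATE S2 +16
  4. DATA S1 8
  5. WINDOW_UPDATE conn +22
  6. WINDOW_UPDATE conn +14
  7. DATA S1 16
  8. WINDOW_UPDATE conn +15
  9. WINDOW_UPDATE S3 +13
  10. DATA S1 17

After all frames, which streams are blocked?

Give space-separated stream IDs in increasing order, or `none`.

Answer: S1

Derivation:
Op 1: conn=16 S1=25 S2=16 S3=25 blocked=[]
Op 2: conn=16 S1=25 S2=21 S3=25 blocked=[]
Op 3: conn=16 S1=25 S2=37 S3=25 blocked=[]
Op 4: conn=8 S1=17 S2=37 S3=25 blocked=[]
Op 5: conn=30 S1=17 S2=37 S3=25 blocked=[]
Op 6: conn=44 S1=17 S2=37 S3=25 blocked=[]
Op 7: conn=28 S1=1 S2=37 S3=25 blocked=[]
Op 8: conn=43 S1=1 S2=37 S3=25 blocked=[]
Op 9: conn=43 S1=1 S2=37 S3=38 blocked=[]
Op 10: conn=26 S1=-16 S2=37 S3=38 blocked=[1]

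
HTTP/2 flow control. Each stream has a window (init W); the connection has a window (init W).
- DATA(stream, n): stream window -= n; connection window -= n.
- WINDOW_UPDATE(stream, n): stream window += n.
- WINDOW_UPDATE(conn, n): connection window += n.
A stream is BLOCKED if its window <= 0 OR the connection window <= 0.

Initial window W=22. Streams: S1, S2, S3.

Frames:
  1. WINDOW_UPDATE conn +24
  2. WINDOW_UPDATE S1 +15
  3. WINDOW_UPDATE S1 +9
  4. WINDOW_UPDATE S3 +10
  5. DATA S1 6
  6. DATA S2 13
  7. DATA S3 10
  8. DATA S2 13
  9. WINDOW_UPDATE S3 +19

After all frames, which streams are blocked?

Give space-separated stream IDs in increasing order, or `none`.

Answer: S2

Derivation:
Op 1: conn=46 S1=22 S2=22 S3=22 blocked=[]
Op 2: conn=46 S1=37 S2=22 S3=22 blocked=[]
Op 3: conn=46 S1=46 S2=22 S3=22 blocked=[]
Op 4: conn=46 S1=46 S2=22 S3=32 blocked=[]
Op 5: conn=40 S1=40 S2=22 S3=32 blocked=[]
Op 6: conn=27 S1=40 S2=9 S3=32 blocked=[]
Op 7: conn=17 S1=40 S2=9 S3=22 blocked=[]
Op 8: conn=4 S1=40 S2=-4 S3=22 blocked=[2]
Op 9: conn=4 S1=40 S2=-4 S3=41 blocked=[2]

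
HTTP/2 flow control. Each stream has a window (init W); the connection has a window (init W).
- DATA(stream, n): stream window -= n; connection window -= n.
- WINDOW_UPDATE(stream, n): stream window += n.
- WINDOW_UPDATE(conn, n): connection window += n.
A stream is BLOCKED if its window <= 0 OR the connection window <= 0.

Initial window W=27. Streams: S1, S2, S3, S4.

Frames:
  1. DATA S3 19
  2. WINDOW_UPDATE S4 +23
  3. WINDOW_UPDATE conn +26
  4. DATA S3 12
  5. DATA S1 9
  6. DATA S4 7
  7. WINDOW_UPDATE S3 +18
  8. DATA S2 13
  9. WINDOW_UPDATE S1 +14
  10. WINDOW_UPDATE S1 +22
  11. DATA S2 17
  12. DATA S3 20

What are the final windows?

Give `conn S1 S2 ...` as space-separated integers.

Answer: -44 54 -3 -6 43

Derivation:
Op 1: conn=8 S1=27 S2=27 S3=8 S4=27 blocked=[]
Op 2: conn=8 S1=27 S2=27 S3=8 S4=50 blocked=[]
Op 3: conn=34 S1=27 S2=27 S3=8 S4=50 blocked=[]
Op 4: conn=22 S1=27 S2=27 S3=-4 S4=50 blocked=[3]
Op 5: conn=13 S1=18 S2=27 S3=-4 S4=50 blocked=[3]
Op 6: conn=6 S1=18 S2=27 S3=-4 S4=43 blocked=[3]
Op 7: conn=6 S1=18 S2=27 S3=14 S4=43 blocked=[]
Op 8: conn=-7 S1=18 S2=14 S3=14 S4=43 blocked=[1, 2, 3, 4]
Op 9: conn=-7 S1=32 S2=14 S3=14 S4=43 blocked=[1, 2, 3, 4]
Op 10: conn=-7 S1=54 S2=14 S3=14 S4=43 blocked=[1, 2, 3, 4]
Op 11: conn=-24 S1=54 S2=-3 S3=14 S4=43 blocked=[1, 2, 3, 4]
Op 12: conn=-44 S1=54 S2=-3 S3=-6 S4=43 blocked=[1, 2, 3, 4]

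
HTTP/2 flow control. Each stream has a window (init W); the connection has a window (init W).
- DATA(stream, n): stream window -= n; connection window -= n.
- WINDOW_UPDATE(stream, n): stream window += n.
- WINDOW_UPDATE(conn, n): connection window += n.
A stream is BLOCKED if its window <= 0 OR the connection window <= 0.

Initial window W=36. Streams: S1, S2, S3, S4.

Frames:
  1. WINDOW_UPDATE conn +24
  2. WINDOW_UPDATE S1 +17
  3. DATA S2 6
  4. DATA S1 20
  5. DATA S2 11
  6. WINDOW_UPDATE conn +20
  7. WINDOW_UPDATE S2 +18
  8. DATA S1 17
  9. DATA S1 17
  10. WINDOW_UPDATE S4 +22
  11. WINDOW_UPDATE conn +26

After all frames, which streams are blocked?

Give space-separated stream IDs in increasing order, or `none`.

Answer: S1

Derivation:
Op 1: conn=60 S1=36 S2=36 S3=36 S4=36 blocked=[]
Op 2: conn=60 S1=53 S2=36 S3=36 S4=36 blocked=[]
Op 3: conn=54 S1=53 S2=30 S3=36 S4=36 blocked=[]
Op 4: conn=34 S1=33 S2=30 S3=36 S4=36 blocked=[]
Op 5: conn=23 S1=33 S2=19 S3=36 S4=36 blocked=[]
Op 6: conn=43 S1=33 S2=19 S3=36 S4=36 blocked=[]
Op 7: conn=43 S1=33 S2=37 S3=36 S4=36 blocked=[]
Op 8: conn=26 S1=16 S2=37 S3=36 S4=36 blocked=[]
Op 9: conn=9 S1=-1 S2=37 S3=36 S4=36 blocked=[1]
Op 10: conn=9 S1=-1 S2=37 S3=36 S4=58 blocked=[1]
Op 11: conn=35 S1=-1 S2=37 S3=36 S4=58 blocked=[1]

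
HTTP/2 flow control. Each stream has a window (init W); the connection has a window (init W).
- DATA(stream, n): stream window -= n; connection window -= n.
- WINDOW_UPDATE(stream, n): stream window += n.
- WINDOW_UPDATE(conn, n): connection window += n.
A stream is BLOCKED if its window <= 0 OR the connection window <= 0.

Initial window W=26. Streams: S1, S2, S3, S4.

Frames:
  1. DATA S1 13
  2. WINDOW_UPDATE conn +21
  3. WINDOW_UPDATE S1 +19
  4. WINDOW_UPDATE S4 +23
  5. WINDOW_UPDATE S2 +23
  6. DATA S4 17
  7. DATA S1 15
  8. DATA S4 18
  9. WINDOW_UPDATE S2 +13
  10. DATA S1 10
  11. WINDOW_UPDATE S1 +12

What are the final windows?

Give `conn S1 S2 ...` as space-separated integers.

Op 1: conn=13 S1=13 S2=26 S3=26 S4=26 blocked=[]
Op 2: conn=34 S1=13 S2=26 S3=26 S4=26 blocked=[]
Op 3: conn=34 S1=32 S2=26 S3=26 S4=26 blocked=[]
Op 4: conn=34 S1=32 S2=26 S3=26 S4=49 blocked=[]
Op 5: conn=34 S1=32 S2=49 S3=26 S4=49 blocked=[]
Op 6: conn=17 S1=32 S2=49 S3=26 S4=32 blocked=[]
Op 7: conn=2 S1=17 S2=49 S3=26 S4=32 blocked=[]
Op 8: conn=-16 S1=17 S2=49 S3=26 S4=14 blocked=[1, 2, 3, 4]
Op 9: conn=-16 S1=17 S2=62 S3=26 S4=14 blocked=[1, 2, 3, 4]
Op 10: conn=-26 S1=7 S2=62 S3=26 S4=14 blocked=[1, 2, 3, 4]
Op 11: conn=-26 S1=19 S2=62 S3=26 S4=14 blocked=[1, 2, 3, 4]

Answer: -26 19 62 26 14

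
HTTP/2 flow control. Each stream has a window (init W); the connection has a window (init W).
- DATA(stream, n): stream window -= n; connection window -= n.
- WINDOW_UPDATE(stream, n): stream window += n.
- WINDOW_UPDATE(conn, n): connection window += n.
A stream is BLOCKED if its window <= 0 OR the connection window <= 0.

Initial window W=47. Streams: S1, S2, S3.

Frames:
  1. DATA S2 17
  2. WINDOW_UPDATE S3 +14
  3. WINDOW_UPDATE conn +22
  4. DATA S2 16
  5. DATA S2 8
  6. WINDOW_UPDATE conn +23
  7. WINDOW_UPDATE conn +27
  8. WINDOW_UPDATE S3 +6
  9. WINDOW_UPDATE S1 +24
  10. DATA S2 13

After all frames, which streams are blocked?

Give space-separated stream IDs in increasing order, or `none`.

Answer: S2

Derivation:
Op 1: conn=30 S1=47 S2=30 S3=47 blocked=[]
Op 2: conn=30 S1=47 S2=30 S3=61 blocked=[]
Op 3: conn=52 S1=47 S2=30 S3=61 blocked=[]
Op 4: conn=36 S1=47 S2=14 S3=61 blocked=[]
Op 5: conn=28 S1=47 S2=6 S3=61 blocked=[]
Op 6: conn=51 S1=47 S2=6 S3=61 blocked=[]
Op 7: conn=78 S1=47 S2=6 S3=61 blocked=[]
Op 8: conn=78 S1=47 S2=6 S3=67 blocked=[]
Op 9: conn=78 S1=71 S2=6 S3=67 blocked=[]
Op 10: conn=65 S1=71 S2=-7 S3=67 blocked=[2]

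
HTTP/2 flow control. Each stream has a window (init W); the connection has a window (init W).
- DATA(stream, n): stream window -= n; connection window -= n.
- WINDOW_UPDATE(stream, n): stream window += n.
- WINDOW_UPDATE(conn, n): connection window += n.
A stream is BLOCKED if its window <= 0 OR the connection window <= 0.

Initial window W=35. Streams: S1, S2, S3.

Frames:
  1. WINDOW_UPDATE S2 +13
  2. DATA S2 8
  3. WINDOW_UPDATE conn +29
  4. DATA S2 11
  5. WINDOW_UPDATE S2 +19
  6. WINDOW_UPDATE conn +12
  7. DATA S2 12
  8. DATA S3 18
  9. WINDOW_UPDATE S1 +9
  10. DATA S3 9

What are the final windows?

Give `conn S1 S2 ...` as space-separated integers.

Op 1: conn=35 S1=35 S2=48 S3=35 blocked=[]
Op 2: conn=27 S1=35 S2=40 S3=35 blocked=[]
Op 3: conn=56 S1=35 S2=40 S3=35 blocked=[]
Op 4: conn=45 S1=35 S2=29 S3=35 blocked=[]
Op 5: conn=45 S1=35 S2=48 S3=35 blocked=[]
Op 6: conn=57 S1=35 S2=48 S3=35 blocked=[]
Op 7: conn=45 S1=35 S2=36 S3=35 blocked=[]
Op 8: conn=27 S1=35 S2=36 S3=17 blocked=[]
Op 9: conn=27 S1=44 S2=36 S3=17 blocked=[]
Op 10: conn=18 S1=44 S2=36 S3=8 blocked=[]

Answer: 18 44 36 8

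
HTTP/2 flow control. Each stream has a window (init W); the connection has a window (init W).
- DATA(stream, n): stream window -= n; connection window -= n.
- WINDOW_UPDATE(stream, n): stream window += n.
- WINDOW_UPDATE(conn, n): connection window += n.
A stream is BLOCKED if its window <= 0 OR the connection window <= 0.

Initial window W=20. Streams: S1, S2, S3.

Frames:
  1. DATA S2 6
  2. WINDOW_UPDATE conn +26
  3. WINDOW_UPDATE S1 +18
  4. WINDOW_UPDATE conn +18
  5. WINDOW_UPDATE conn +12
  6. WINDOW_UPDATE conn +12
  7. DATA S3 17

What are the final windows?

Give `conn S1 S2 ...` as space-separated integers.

Answer: 65 38 14 3

Derivation:
Op 1: conn=14 S1=20 S2=14 S3=20 blocked=[]
Op 2: conn=40 S1=20 S2=14 S3=20 blocked=[]
Op 3: conn=40 S1=38 S2=14 S3=20 blocked=[]
Op 4: conn=58 S1=38 S2=14 S3=20 blocked=[]
Op 5: conn=70 S1=38 S2=14 S3=20 blocked=[]
Op 6: conn=82 S1=38 S2=14 S3=20 blocked=[]
Op 7: conn=65 S1=38 S2=14 S3=3 blocked=[]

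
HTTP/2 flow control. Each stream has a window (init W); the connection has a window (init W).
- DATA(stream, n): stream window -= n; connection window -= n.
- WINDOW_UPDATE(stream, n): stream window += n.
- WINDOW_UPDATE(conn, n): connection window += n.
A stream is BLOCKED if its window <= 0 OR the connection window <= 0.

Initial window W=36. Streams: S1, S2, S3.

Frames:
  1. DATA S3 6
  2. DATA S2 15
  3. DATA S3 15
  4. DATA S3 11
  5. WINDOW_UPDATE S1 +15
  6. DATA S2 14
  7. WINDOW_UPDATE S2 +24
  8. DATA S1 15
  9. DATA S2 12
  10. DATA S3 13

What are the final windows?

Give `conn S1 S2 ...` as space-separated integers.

Answer: -65 36 19 -9

Derivation:
Op 1: conn=30 S1=36 S2=36 S3=30 blocked=[]
Op 2: conn=15 S1=36 S2=21 S3=30 blocked=[]
Op 3: conn=0 S1=36 S2=21 S3=15 blocked=[1, 2, 3]
Op 4: conn=-11 S1=36 S2=21 S3=4 blocked=[1, 2, 3]
Op 5: conn=-11 S1=51 S2=21 S3=4 blocked=[1, 2, 3]
Op 6: conn=-25 S1=51 S2=7 S3=4 blocked=[1, 2, 3]
Op 7: conn=-25 S1=51 S2=31 S3=4 blocked=[1, 2, 3]
Op 8: conn=-40 S1=36 S2=31 S3=4 blocked=[1, 2, 3]
Op 9: conn=-52 S1=36 S2=19 S3=4 blocked=[1, 2, 3]
Op 10: conn=-65 S1=36 S2=19 S3=-9 blocked=[1, 2, 3]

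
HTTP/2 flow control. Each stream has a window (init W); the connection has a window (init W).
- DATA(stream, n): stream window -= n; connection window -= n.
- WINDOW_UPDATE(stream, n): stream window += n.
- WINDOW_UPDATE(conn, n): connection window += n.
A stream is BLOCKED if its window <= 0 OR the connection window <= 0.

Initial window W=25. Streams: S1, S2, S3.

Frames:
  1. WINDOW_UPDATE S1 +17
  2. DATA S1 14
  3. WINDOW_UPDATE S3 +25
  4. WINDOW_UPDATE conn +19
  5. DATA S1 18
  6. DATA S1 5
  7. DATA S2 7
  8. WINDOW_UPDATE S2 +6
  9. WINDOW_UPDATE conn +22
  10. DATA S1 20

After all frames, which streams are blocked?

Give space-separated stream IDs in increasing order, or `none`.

Op 1: conn=25 S1=42 S2=25 S3=25 blocked=[]
Op 2: conn=11 S1=28 S2=25 S3=25 blocked=[]
Op 3: conn=11 S1=28 S2=25 S3=50 blocked=[]
Op 4: conn=30 S1=28 S2=25 S3=50 blocked=[]
Op 5: conn=12 S1=10 S2=25 S3=50 blocked=[]
Op 6: conn=7 S1=5 S2=25 S3=50 blocked=[]
Op 7: conn=0 S1=5 S2=18 S3=50 blocked=[1, 2, 3]
Op 8: conn=0 S1=5 S2=24 S3=50 blocked=[1, 2, 3]
Op 9: conn=22 S1=5 S2=24 S3=50 blocked=[]
Op 10: conn=2 S1=-15 S2=24 S3=50 blocked=[1]

Answer: S1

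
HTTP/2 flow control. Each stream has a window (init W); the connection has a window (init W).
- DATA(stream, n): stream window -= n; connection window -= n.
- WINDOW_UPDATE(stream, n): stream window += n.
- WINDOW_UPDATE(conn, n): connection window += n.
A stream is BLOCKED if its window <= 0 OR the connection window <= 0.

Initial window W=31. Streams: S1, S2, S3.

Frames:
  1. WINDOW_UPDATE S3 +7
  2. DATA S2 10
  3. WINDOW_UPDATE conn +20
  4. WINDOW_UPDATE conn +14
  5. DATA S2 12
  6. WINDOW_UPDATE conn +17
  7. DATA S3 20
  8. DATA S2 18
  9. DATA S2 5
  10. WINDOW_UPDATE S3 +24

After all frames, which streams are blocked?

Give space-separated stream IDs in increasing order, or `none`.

Op 1: conn=31 S1=31 S2=31 S3=38 blocked=[]
Op 2: conn=21 S1=31 S2=21 S3=38 blocked=[]
Op 3: conn=41 S1=31 S2=21 S3=38 blocked=[]
Op 4: conn=55 S1=31 S2=21 S3=38 blocked=[]
Op 5: conn=43 S1=31 S2=9 S3=38 blocked=[]
Op 6: conn=60 S1=31 S2=9 S3=38 blocked=[]
Op 7: conn=40 S1=31 S2=9 S3=18 blocked=[]
Op 8: conn=22 S1=31 S2=-9 S3=18 blocked=[2]
Op 9: conn=17 S1=31 S2=-14 S3=18 blocked=[2]
Op 10: conn=17 S1=31 S2=-14 S3=42 blocked=[2]

Answer: S2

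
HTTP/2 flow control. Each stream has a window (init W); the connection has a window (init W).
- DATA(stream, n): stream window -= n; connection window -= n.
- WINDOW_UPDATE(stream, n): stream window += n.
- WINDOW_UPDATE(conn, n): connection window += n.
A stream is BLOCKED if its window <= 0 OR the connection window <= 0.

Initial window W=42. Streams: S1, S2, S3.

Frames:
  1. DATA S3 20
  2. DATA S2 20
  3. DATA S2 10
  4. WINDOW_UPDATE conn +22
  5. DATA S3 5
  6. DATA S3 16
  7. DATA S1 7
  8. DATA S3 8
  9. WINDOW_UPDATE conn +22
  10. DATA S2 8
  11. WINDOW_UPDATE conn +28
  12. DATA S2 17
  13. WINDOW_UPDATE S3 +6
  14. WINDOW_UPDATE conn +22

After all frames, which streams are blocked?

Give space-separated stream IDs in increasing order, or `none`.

Answer: S2 S3

Derivation:
Op 1: conn=22 S1=42 S2=42 S3=22 blocked=[]
Op 2: conn=2 S1=42 S2=22 S3=22 blocked=[]
Op 3: conn=-8 S1=42 S2=12 S3=22 blocked=[1, 2, 3]
Op 4: conn=14 S1=42 S2=12 S3=22 blocked=[]
Op 5: conn=9 S1=42 S2=12 S3=17 blocked=[]
Op 6: conn=-7 S1=42 S2=12 S3=1 blocked=[1, 2, 3]
Op 7: conn=-14 S1=35 S2=12 S3=1 blocked=[1, 2, 3]
Op 8: conn=-22 S1=35 S2=12 S3=-7 blocked=[1, 2, 3]
Op 9: conn=0 S1=35 S2=12 S3=-7 blocked=[1, 2, 3]
Op 10: conn=-8 S1=35 S2=4 S3=-7 blocked=[1, 2, 3]
Op 11: conn=20 S1=35 S2=4 S3=-7 blocked=[3]
Op 12: conn=3 S1=35 S2=-13 S3=-7 blocked=[2, 3]
Op 13: conn=3 S1=35 S2=-13 S3=-1 blocked=[2, 3]
Op 14: conn=25 S1=35 S2=-13 S3=-1 blocked=[2, 3]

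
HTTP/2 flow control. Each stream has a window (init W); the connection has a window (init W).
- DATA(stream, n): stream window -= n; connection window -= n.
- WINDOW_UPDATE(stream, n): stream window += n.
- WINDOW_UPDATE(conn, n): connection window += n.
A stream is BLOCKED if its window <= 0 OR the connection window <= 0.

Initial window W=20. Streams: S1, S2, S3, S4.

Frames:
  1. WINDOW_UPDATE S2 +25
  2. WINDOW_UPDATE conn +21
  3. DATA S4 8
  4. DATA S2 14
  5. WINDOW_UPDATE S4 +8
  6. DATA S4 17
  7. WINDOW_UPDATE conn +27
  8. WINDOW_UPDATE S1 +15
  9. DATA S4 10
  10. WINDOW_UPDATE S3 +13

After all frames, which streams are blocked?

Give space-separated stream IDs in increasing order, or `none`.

Answer: S4

Derivation:
Op 1: conn=20 S1=20 S2=45 S3=20 S4=20 blocked=[]
Op 2: conn=41 S1=20 S2=45 S3=20 S4=20 blocked=[]
Op 3: conn=33 S1=20 S2=45 S3=20 S4=12 blocked=[]
Op 4: conn=19 S1=20 S2=31 S3=20 S4=12 blocked=[]
Op 5: conn=19 S1=20 S2=31 S3=20 S4=20 blocked=[]
Op 6: conn=2 S1=20 S2=31 S3=20 S4=3 blocked=[]
Op 7: conn=29 S1=20 S2=31 S3=20 S4=3 blocked=[]
Op 8: conn=29 S1=35 S2=31 S3=20 S4=3 blocked=[]
Op 9: conn=19 S1=35 S2=31 S3=20 S4=-7 blocked=[4]
Op 10: conn=19 S1=35 S2=31 S3=33 S4=-7 blocked=[4]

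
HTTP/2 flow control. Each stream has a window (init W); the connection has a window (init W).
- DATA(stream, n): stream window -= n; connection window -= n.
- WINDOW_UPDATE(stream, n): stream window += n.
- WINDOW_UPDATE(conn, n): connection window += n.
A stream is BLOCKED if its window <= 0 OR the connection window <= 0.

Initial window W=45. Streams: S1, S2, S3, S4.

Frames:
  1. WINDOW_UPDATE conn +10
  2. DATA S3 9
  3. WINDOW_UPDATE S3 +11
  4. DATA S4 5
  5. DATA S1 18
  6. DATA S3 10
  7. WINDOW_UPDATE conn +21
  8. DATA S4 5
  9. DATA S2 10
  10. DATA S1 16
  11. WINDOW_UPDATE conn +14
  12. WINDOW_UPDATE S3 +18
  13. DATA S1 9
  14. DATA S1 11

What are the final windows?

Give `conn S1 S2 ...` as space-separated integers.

Op 1: conn=55 S1=45 S2=45 S3=45 S4=45 blocked=[]
Op 2: conn=46 S1=45 S2=45 S3=36 S4=45 blocked=[]
Op 3: conn=46 S1=45 S2=45 S3=47 S4=45 blocked=[]
Op 4: conn=41 S1=45 S2=45 S3=47 S4=40 blocked=[]
Op 5: conn=23 S1=27 S2=45 S3=47 S4=40 blocked=[]
Op 6: conn=13 S1=27 S2=45 S3=37 S4=40 blocked=[]
Op 7: conn=34 S1=27 S2=45 S3=37 S4=40 blocked=[]
Op 8: conn=29 S1=27 S2=45 S3=37 S4=35 blocked=[]
Op 9: conn=19 S1=27 S2=35 S3=37 S4=35 blocked=[]
Op 10: conn=3 S1=11 S2=35 S3=37 S4=35 blocked=[]
Op 11: conn=17 S1=11 S2=35 S3=37 S4=35 blocked=[]
Op 12: conn=17 S1=11 S2=35 S3=55 S4=35 blocked=[]
Op 13: conn=8 S1=2 S2=35 S3=55 S4=35 blocked=[]
Op 14: conn=-3 S1=-9 S2=35 S3=55 S4=35 blocked=[1, 2, 3, 4]

Answer: -3 -9 35 55 35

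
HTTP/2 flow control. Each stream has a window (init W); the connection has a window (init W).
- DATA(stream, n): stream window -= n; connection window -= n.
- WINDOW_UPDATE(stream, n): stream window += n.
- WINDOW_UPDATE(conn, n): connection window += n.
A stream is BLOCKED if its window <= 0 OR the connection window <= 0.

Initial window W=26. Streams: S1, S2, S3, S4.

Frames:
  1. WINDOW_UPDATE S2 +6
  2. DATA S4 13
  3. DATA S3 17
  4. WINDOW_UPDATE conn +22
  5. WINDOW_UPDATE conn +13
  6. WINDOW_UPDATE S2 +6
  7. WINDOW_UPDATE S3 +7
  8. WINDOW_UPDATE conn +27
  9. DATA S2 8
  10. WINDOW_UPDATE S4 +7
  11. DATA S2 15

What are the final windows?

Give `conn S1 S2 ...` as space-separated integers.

Answer: 35 26 15 16 20

Derivation:
Op 1: conn=26 S1=26 S2=32 S3=26 S4=26 blocked=[]
Op 2: conn=13 S1=26 S2=32 S3=26 S4=13 blocked=[]
Op 3: conn=-4 S1=26 S2=32 S3=9 S4=13 blocked=[1, 2, 3, 4]
Op 4: conn=18 S1=26 S2=32 S3=9 S4=13 blocked=[]
Op 5: conn=31 S1=26 S2=32 S3=9 S4=13 blocked=[]
Op 6: conn=31 S1=26 S2=38 S3=9 S4=13 blocked=[]
Op 7: conn=31 S1=26 S2=38 S3=16 S4=13 blocked=[]
Op 8: conn=58 S1=26 S2=38 S3=16 S4=13 blocked=[]
Op 9: conn=50 S1=26 S2=30 S3=16 S4=13 blocked=[]
Op 10: conn=50 S1=26 S2=30 S3=16 S4=20 blocked=[]
Op 11: conn=35 S1=26 S2=15 S3=16 S4=20 blocked=[]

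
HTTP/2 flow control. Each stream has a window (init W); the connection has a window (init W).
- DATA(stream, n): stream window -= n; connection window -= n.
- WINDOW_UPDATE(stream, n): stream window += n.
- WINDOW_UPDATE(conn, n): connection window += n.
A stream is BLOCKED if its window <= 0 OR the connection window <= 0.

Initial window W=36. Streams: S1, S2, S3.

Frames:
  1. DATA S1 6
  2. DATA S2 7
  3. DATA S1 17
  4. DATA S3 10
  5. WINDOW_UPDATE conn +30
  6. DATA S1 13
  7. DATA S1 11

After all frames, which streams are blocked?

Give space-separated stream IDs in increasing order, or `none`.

Op 1: conn=30 S1=30 S2=36 S3=36 blocked=[]
Op 2: conn=23 S1=30 S2=29 S3=36 blocked=[]
Op 3: conn=6 S1=13 S2=29 S3=36 blocked=[]
Op 4: conn=-4 S1=13 S2=29 S3=26 blocked=[1, 2, 3]
Op 5: conn=26 S1=13 S2=29 S3=26 blocked=[]
Op 6: conn=13 S1=0 S2=29 S3=26 blocked=[1]
Op 7: conn=2 S1=-11 S2=29 S3=26 blocked=[1]

Answer: S1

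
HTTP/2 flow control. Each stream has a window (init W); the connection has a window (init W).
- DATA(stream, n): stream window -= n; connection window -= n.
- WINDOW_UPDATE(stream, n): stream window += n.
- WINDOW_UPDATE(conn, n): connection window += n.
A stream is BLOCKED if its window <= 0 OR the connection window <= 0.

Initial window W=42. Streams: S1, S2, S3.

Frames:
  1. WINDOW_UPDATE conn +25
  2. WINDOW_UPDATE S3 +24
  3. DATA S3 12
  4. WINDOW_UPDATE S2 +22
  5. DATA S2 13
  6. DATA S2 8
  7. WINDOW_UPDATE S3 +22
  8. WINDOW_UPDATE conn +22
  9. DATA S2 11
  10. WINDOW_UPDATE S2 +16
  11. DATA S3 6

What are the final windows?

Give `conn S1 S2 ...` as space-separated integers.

Op 1: conn=67 S1=42 S2=42 S3=42 blocked=[]
Op 2: conn=67 S1=42 S2=42 S3=66 blocked=[]
Op 3: conn=55 S1=42 S2=42 S3=54 blocked=[]
Op 4: conn=55 S1=42 S2=64 S3=54 blocked=[]
Op 5: conn=42 S1=42 S2=51 S3=54 blocked=[]
Op 6: conn=34 S1=42 S2=43 S3=54 blocked=[]
Op 7: conn=34 S1=42 S2=43 S3=76 blocked=[]
Op 8: conn=56 S1=42 S2=43 S3=76 blocked=[]
Op 9: conn=45 S1=42 S2=32 S3=76 blocked=[]
Op 10: conn=45 S1=42 S2=48 S3=76 blocked=[]
Op 11: conn=39 S1=42 S2=48 S3=70 blocked=[]

Answer: 39 42 48 70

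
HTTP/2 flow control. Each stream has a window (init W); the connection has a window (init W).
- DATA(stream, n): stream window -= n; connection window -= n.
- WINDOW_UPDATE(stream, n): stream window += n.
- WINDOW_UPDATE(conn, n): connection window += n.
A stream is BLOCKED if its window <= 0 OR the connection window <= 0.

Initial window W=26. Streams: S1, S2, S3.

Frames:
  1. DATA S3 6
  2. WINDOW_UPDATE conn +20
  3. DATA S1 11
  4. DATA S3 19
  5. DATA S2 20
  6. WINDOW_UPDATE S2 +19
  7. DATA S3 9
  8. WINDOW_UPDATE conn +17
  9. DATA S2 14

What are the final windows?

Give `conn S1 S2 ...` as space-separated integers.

Op 1: conn=20 S1=26 S2=26 S3=20 blocked=[]
Op 2: conn=40 S1=26 S2=26 S3=20 blocked=[]
Op 3: conn=29 S1=15 S2=26 S3=20 blocked=[]
Op 4: conn=10 S1=15 S2=26 S3=1 blocked=[]
Op 5: conn=-10 S1=15 S2=6 S3=1 blocked=[1, 2, 3]
Op 6: conn=-10 S1=15 S2=25 S3=1 blocked=[1, 2, 3]
Op 7: conn=-19 S1=15 S2=25 S3=-8 blocked=[1, 2, 3]
Op 8: conn=-2 S1=15 S2=25 S3=-8 blocked=[1, 2, 3]
Op 9: conn=-16 S1=15 S2=11 S3=-8 blocked=[1, 2, 3]

Answer: -16 15 11 -8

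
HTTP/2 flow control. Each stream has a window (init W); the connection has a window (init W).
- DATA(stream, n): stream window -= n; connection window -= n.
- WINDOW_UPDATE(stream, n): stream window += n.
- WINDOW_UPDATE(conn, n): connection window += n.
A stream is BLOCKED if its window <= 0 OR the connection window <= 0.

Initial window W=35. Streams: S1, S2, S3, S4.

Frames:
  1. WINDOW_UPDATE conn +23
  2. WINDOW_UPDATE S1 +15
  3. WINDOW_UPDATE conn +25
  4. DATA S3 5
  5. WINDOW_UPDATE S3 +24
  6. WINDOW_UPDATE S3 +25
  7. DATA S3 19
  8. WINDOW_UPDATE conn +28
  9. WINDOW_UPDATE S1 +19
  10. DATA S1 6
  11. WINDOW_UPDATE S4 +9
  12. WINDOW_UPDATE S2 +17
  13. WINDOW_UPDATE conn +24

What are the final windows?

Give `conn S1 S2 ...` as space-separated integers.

Op 1: conn=58 S1=35 S2=35 S3=35 S4=35 blocked=[]
Op 2: conn=58 S1=50 S2=35 S3=35 S4=35 blocked=[]
Op 3: conn=83 S1=50 S2=35 S3=35 S4=35 blocked=[]
Op 4: conn=78 S1=50 S2=35 S3=30 S4=35 blocked=[]
Op 5: conn=78 S1=50 S2=35 S3=54 S4=35 blocked=[]
Op 6: conn=78 S1=50 S2=35 S3=79 S4=35 blocked=[]
Op 7: conn=59 S1=50 S2=35 S3=60 S4=35 blocked=[]
Op 8: conn=87 S1=50 S2=35 S3=60 S4=35 blocked=[]
Op 9: conn=87 S1=69 S2=35 S3=60 S4=35 blocked=[]
Op 10: conn=81 S1=63 S2=35 S3=60 S4=35 blocked=[]
Op 11: conn=81 S1=63 S2=35 S3=60 S4=44 blocked=[]
Op 12: conn=81 S1=63 S2=52 S3=60 S4=44 blocked=[]
Op 13: conn=105 S1=63 S2=52 S3=60 S4=44 blocked=[]

Answer: 105 63 52 60 44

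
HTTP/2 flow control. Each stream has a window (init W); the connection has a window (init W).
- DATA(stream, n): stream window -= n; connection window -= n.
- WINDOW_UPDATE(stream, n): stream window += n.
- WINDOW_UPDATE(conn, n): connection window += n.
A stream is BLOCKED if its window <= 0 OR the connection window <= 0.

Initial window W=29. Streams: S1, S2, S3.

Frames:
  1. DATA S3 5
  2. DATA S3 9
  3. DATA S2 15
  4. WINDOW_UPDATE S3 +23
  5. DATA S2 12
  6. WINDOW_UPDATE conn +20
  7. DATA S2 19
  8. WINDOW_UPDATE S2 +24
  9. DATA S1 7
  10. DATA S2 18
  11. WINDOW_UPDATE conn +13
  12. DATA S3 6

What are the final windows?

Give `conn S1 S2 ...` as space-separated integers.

Answer: -29 22 -11 32

Derivation:
Op 1: conn=24 S1=29 S2=29 S3=24 blocked=[]
Op 2: conn=15 S1=29 S2=29 S3=15 blocked=[]
Op 3: conn=0 S1=29 S2=14 S3=15 blocked=[1, 2, 3]
Op 4: conn=0 S1=29 S2=14 S3=38 blocked=[1, 2, 3]
Op 5: conn=-12 S1=29 S2=2 S3=38 blocked=[1, 2, 3]
Op 6: conn=8 S1=29 S2=2 S3=38 blocked=[]
Op 7: conn=-11 S1=29 S2=-17 S3=38 blocked=[1, 2, 3]
Op 8: conn=-11 S1=29 S2=7 S3=38 blocked=[1, 2, 3]
Op 9: conn=-18 S1=22 S2=7 S3=38 blocked=[1, 2, 3]
Op 10: conn=-36 S1=22 S2=-11 S3=38 blocked=[1, 2, 3]
Op 11: conn=-23 S1=22 S2=-11 S3=38 blocked=[1, 2, 3]
Op 12: conn=-29 S1=22 S2=-11 S3=32 blocked=[1, 2, 3]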